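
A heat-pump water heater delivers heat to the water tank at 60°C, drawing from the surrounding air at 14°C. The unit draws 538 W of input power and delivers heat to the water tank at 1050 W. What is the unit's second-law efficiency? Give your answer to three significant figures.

0.269

COP_actual = Q̇_H/Ẇ = 1050/538.0 = 1.952.
In absolute terms T_C = 287.15 K and T_H = 333.15 K, so ΔT = 46.00 K.
COP_Carnot = T_H/ΔT = 333.15/46.00 = 7.242.
η_II = COP_actual/COP_Carnot = 1.952/7.242 = 0.2695.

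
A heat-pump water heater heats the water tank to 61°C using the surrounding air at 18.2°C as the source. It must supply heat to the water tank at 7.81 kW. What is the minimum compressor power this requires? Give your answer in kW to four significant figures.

In absolute terms T_C = 291.35 K and T_H = 334.15 K, so ΔT = 42.80 K.
COP_Carnot = T_H/ΔT = 334.15/42.80 = 7.807.
Ẇ_min = Q̇/COP_Carnot = 7.810/7.807 = 1.000 kW.

1.000 kW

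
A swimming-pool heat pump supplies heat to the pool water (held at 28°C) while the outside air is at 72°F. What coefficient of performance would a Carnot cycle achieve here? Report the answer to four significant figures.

52.12

In absolute terms T_C = 295.37 K and T_H = 301.15 K, so ΔT = 5.778 K.
For a reversible cycle, COP_Carnot = T_H/ΔT = 301.15/5.778 = 52.12.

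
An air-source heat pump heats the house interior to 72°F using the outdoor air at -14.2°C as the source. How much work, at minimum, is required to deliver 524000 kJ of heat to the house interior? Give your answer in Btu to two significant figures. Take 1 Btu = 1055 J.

In absolute terms T_C = 258.95 K and T_H = 295.37 K, so ΔT = 36.42 K.
The reversible limit is COP_HP = T_H/ΔT = 8.110, so W_min = Q_H/COP = Q_H·ΔT/T_H.
W_min = 524000 × 36.42/295.37 = 64610 kJ = 61250 Btu.

61000 Btu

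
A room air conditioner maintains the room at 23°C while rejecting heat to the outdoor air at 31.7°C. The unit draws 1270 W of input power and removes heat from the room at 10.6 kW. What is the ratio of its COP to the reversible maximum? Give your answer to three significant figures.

Converting, Q̇_C = 10.60 kW = 10600 W, so COP_actual = Q̇_C/Ẇ = 10600/1270 = 8.346.
In absolute terms T_C = 296.15 K and T_H = 304.85 K, so ΔT = 8.700 K.
COP_Carnot = T_C/ΔT = 296.15/8.700 = 34.04.
η_II = COP_actual/COP_Carnot = 8.346/34.04 = 0.2452.

0.245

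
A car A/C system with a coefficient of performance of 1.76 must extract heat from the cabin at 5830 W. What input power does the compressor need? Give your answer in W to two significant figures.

Ẇ = Q̇_C/COP = 5830/1.76 = 3313 W.

3300 W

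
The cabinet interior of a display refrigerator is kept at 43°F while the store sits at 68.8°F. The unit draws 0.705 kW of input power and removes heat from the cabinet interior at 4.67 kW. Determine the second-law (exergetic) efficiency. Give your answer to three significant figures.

0.340

COP_actual = Q̇_C/Ẇ = 4.670/0.7050 = 6.624.
In absolute terms T_C = 279.26 K and T_H = 293.59 K, so ΔT = 14.33 K.
COP_Carnot = T_C/ΔT = 279.26/14.33 = 19.48.
η_II = COP_actual/COP_Carnot = 6.624/19.48 = 0.3400.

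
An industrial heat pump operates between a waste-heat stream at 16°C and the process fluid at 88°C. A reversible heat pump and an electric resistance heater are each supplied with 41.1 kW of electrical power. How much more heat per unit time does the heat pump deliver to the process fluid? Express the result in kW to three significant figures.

In absolute terms T_C = 289.15 K and T_H = 361.15 K, so ΔT = 72.00 K.
COP_Carnot = T_H/ΔT = 361.15/72.00 = 5.016.
The heat pump delivers Q̇_H = COP × Ẇ = 206.2 kW; the resistance heater delivers Ẇ = 41.10 kW.
Extra = (COP − 1)·Ẇ = 165.1 kW.

165 kW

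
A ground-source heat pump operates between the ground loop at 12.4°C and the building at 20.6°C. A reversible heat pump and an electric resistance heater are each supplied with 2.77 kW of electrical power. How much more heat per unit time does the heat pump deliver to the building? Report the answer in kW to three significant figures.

In absolute terms T_C = 285.55 K and T_H = 293.75 K, so ΔT = 8.200 K.
COP_Carnot = T_H/ΔT = 293.75/8.200 = 35.82.
The heat pump delivers Q̇_H = COP × Ẇ = 99.23 kW; the resistance heater delivers Ẇ = 2.770 kW.
Extra = (COP − 1)·Ẇ = 96.46 kW.

96.5 kW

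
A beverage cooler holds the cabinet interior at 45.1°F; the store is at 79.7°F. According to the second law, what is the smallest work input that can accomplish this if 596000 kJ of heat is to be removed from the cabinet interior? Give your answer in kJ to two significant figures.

41000 kJ

In absolute terms T_C = 280.43 K and T_H = 299.65 K, so ΔT = 19.22 K.
The reversible limit is COP_R = T_C/ΔT = 14.59, so W_min = Q_C/COP = Q_C·ΔT/T_C.
W_min = 596000 × 19.22/280.43 = 40850 kJ.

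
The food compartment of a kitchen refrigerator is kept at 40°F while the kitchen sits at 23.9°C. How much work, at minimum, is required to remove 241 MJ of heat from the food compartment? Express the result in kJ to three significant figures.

16900 kJ

In absolute terms T_C = 277.59 K and T_H = 297.05 K, so ΔT = 19.46 K.
The reversible limit is COP_R = T_C/ΔT = 14.27, so W_min = Q_C/COP = Q_C·ΔT/T_C.
W_min = 241.0 × 19.46/277.59 = 16.89 MJ = 16890 kJ.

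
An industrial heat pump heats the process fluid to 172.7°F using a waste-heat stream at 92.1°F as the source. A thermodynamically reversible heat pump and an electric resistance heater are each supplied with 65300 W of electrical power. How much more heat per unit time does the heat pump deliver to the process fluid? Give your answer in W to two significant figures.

In absolute terms T_C = 306.54 K and T_H = 351.32 K, so ΔT = 44.78 K.
COP_Carnot = T_H/ΔT = 351.32/44.78 = 7.846.
The heat pump delivers Q̇_H = COP × Ẇ = 512300 W; the resistance heater delivers Ẇ = 65300 W.
Extra = (COP − 1)·Ẇ = 447000 W.

450000 W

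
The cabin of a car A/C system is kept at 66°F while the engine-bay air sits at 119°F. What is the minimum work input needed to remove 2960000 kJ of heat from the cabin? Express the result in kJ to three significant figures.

In absolute terms T_C = 292.04 K and T_H = 321.48 K, so ΔT = 29.44 K.
The reversible limit is COP_R = T_C/ΔT = 9.918, so W_min = Q_C/COP = Q_C·ΔT/T_C.
W_min = 2960000 × 29.44/292.04 = 298400 kJ.

298000 kJ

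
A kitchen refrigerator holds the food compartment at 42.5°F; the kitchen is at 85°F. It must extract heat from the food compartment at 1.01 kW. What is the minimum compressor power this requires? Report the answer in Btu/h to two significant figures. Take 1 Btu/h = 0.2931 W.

In absolute terms T_C = 278.98 K and T_H = 302.59 K, so ΔT = 23.61 K.
COP_Carnot = T_C/ΔT = 278.98/23.61 = 11.82.
Ẇ_min = Q̇/COP_Carnot = 1.010/11.82 = 0.08548 kW = 291.6 Btu/h.

290 Btu/h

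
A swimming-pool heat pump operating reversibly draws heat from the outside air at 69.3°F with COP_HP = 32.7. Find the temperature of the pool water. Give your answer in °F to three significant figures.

86.0 °F

COP_HP = T_H/(T_H − T_C) rearranges to T_H = COP·T_C/(COP − 1).
With T_C = 293.87 K, T_H = 32.7 × 293.87/31.70 = 303.14 K.
Converting, 303.14 K = 85.99°F.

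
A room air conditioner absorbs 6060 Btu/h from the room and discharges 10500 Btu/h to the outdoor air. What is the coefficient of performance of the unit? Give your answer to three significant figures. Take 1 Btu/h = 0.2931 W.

The first law gives Q̇_H = Q̇_C + Ẇ, so the three rates are Q̇_C = 6060, Q̇_H = 10500, Ẇ = 4440 Btu/h.
COP_R = Q̇_C/Ẇ = 6060/4440 = 1.365.

1.36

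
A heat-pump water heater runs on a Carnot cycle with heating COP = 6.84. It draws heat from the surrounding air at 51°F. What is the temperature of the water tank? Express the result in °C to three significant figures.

59.1 °C

COP_HP = T_H/(T_H − T_C) rearranges to T_H = COP·T_C/(COP − 1).
With T_C = 283.71 K, T_H = 6.84 × 283.71/5.840 = 332.29 K.
Converting, 332.29 K = 59.14°C.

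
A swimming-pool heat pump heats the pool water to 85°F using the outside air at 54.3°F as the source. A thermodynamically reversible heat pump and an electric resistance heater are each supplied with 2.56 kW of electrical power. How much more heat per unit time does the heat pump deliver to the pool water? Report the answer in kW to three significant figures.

42.9 kW

In absolute terms T_C = 285.54 K and T_H = 302.59 K, so ΔT = 17.06 K.
COP_Carnot = T_H/ΔT = 302.59/17.06 = 17.74.
The heat pump delivers Q̇_H = COP × Ẇ = 45.42 kW; the resistance heater delivers Ẇ = 2.560 kW.
Extra = (COP − 1)·Ẇ = 42.86 kW.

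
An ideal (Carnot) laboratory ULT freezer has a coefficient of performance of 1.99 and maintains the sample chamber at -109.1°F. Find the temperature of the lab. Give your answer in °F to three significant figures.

COP_R = T_C/(T_H − T_C) gives T_H − T_C = T_C/COP.
With T_C = 194.76 K, T_H = 194.76 × (1 + 1/1.99) = 292.63 K.
Converting, 292.63 K = 67.07°F.

67.1 °F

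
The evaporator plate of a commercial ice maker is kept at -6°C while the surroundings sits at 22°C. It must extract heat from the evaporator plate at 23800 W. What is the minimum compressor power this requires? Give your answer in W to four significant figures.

2494 W

In absolute terms T_C = 267.15 K and T_H = 295.15 K, so ΔT = 28.00 K.
COP_Carnot = T_C/ΔT = 267.15/28.00 = 9.541.
Ẇ_min = Q̇/COP_Carnot = 23800/9.541 = 2494 W.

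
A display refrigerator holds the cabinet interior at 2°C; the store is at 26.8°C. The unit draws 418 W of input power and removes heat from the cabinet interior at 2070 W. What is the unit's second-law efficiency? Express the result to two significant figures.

COP_actual = Q̇_C/Ẇ = 2070/418.0 = 4.952.
In absolute terms T_C = 275.15 K and T_H = 299.95 K, so ΔT = 24.80 K.
COP_Carnot = T_C/ΔT = 275.15/24.80 = 11.09.
η_II = COP_actual/COP_Carnot = 4.952/11.09 = 0.4464.

0.45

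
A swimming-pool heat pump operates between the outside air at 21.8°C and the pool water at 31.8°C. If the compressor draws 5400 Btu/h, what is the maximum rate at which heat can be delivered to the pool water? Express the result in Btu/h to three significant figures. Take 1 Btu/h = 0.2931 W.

In absolute terms T_C = 294.95 K and T_H = 304.95 K, so ΔT = 10.00 K.
COP_Carnot = T_H/ΔT = 304.95/10.00 = 30.50.
Q̇_max = COP_Carnot × Ẇ = 30.50 × 5400 Btu/h = 164700 Btu/h.

165000 Btu/h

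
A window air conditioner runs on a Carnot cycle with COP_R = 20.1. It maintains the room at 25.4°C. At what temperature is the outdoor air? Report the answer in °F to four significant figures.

COP_R = T_C/(T_H − T_C) gives T_H − T_C = T_C/COP.
With T_C = 298.55 K, T_H = 298.55 × (1 + 1/20.1) = 313.40 K.
Converting, 313.40 K = 104.46°F.

104.5 °F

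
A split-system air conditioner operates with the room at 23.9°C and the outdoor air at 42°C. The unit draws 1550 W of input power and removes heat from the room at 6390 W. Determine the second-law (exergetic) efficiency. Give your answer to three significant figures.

COP_actual = Q̇_C/Ẇ = 6390/1550 = 4.123.
In absolute terms T_C = 297.05 K and T_H = 315.15 K, so ΔT = 18.10 K.
COP_Carnot = T_C/ΔT = 297.05/18.10 = 16.41.
η_II = COP_actual/COP_Carnot = 4.123/16.41 = 0.2512.

0.251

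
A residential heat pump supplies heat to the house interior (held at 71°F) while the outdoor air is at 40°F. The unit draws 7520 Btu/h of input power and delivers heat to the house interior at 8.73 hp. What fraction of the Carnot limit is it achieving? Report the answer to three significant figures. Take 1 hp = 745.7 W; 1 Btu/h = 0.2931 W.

0.173

Converting, Q̇_H = 8.730 hp = 22210 Btu/h, so COP_actual = Q̇_H/Ẇ = 22210/7520 = 2.954.
In absolute terms T_C = 277.59 K and T_H = 294.82 K, so ΔT = 17.22 K.
COP_Carnot = T_H/ΔT = 294.82/17.22 = 17.12.
η_II = COP_actual/COP_Carnot = 2.954/17.12 = 0.1725.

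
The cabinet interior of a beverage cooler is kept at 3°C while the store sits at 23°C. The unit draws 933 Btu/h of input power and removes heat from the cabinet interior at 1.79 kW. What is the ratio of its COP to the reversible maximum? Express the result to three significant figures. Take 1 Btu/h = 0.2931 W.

Converting, Q̇_C = 1.790 kW = 6107 Btu/h, so COP_actual = Q̇_C/Ẇ = 6107/933.0 = 6.546.
In absolute terms T_C = 276.15 K and T_H = 296.15 K, so ΔT = 20.00 K.
COP_Carnot = T_C/ΔT = 276.15/20.00 = 13.81.
η_II = COP_actual/COP_Carnot = 6.546/13.81 = 0.4741.

0.474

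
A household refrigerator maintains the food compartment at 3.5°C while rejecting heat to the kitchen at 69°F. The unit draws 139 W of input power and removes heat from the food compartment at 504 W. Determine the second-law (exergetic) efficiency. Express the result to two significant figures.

COP_actual = Q̇_C/Ẇ = 504.0/139.0 = 3.626.
In absolute terms T_C = 276.65 K and T_H = 293.71 K, so ΔT = 17.06 K.
COP_Carnot = T_C/ΔT = 276.65/17.06 = 16.22.
η_II = COP_actual/COP_Carnot = 3.626/16.22 = 0.2235.

0.22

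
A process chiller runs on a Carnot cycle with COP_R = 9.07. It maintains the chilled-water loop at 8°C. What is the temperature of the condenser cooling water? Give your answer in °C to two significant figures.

39 °C

COP_R = T_C/(T_H − T_C) gives T_H − T_C = T_C/COP.
With T_C = 281.15 K, T_H = 281.15 × (1 + 1/9.07) = 312.15 K.
Converting, 312.15 K = 39.00°C.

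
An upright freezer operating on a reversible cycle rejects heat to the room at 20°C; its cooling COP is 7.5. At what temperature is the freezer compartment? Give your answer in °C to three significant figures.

For a Carnot refrigerator COP_R = T_C/(T_H − T_C), so T_C = COP·T_H/(1 + COP).
With T_H = 293.15 K, T_C = 7.5 × 293.15/8.500 = 258.66 K.
Converting, 258.66 K = -14.49°C.

-14.5 °C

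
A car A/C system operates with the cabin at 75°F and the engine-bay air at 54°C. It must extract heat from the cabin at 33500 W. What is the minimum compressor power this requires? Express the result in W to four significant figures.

In absolute terms T_C = 297.04 K and T_H = 327.15 K, so ΔT = 30.11 K.
COP_Carnot = T_C/ΔT = 297.04/30.11 = 9.865.
Ẇ_min = Q̇/COP_Carnot = 33500/9.865 = 3396 W.

3396 W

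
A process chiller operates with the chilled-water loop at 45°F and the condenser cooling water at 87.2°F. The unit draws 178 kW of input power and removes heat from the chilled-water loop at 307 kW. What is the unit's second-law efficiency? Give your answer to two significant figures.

0.14

COP_actual = Q̇_C/Ẇ = 307.0/178.0 = 1.725.
In absolute terms T_C = 280.37 K and T_H = 303.82 K, so ΔT = 23.44 K.
COP_Carnot = T_C/ΔT = 280.37/23.44 = 11.96.
η_II = COP_actual/COP_Carnot = 1.725/11.96 = 0.1442.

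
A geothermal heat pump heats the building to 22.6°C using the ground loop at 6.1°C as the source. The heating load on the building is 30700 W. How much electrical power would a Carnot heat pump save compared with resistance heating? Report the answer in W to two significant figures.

29000 W

In absolute terms T_C = 279.25 K and T_H = 295.75 K, so ΔT = 16.50 K.
COP_Carnot = T_H/ΔT = 295.75/16.50 = 17.92.
Resistance heating needs Ẇ_res = Q̇_H = 30700 W; the reversible heat pump needs only Ẇ_hp = Q̇_H/COP = 1713 W.
Saving = 30700 − 1713 = 28990 W.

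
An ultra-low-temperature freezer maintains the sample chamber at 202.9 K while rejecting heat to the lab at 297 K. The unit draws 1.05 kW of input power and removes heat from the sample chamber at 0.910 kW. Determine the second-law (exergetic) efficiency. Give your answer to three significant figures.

0.402

COP_actual = Q̇_C/Ẇ = 0.9100/1.050 = 0.8667.
The reservoir spacing is ΔT = 297 − 202.9 = 94.10 K.
COP_Carnot = T_C/ΔT = 202.90/94.10 = 2.156.
η_II = COP_actual/COP_Carnot = 0.8667/2.156 = 0.4019.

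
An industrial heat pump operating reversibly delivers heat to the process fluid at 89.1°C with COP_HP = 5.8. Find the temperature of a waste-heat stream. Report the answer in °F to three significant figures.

COP_HP = T_H/(T_H − T_C) gives T_H − T_C = T_H/COP.
With T_H = 362.25 K, T_C = 362.25 × (1 − 1/5.8) = 299.79 K.
Converting, 299.79 K = 79.96°F.

80.0 °F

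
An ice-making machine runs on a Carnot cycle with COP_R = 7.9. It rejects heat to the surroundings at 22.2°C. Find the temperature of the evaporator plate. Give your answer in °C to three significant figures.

For a Carnot refrigerator COP_R = T_C/(T_H − T_C), so T_C = COP·T_H/(1 + COP).
With T_H = 295.35 K, T_C = 7.9 × 295.35/8.900 = 262.16 K.
Converting, 262.16 K = -10.99°C.

-11.0 °C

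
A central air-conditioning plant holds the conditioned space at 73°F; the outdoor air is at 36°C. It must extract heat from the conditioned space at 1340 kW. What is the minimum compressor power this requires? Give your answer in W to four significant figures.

59870 W

In absolute terms T_C = 295.93 K and T_H = 309.15 K, so ΔT = 13.22 K.
COP_Carnot = T_C/ΔT = 295.93/13.22 = 22.38.
Ẇ_min = Q̇/COP_Carnot = 1340/22.38 = 59.87 kW = 59870 W.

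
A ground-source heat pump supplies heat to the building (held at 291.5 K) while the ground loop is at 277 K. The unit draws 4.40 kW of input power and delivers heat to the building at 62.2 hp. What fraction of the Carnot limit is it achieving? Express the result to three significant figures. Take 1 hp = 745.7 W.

0.524

Converting, Q̇_H = 62.20 hp = 46.38 kW, so COP_actual = Q̇_H/Ẇ = 46.38/4.400 = 10.54.
The reservoir spacing is ΔT = 291.5 − 277 = 14.50 K.
COP_Carnot = T_H/ΔT = 291.50/14.50 = 20.10.
η_II = COP_actual/COP_Carnot = 10.54/20.10 = 0.5244.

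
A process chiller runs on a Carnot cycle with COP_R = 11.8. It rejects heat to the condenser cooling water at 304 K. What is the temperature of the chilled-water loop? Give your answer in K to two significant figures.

280 K

For a Carnot refrigerator COP_R = T_C/(T_H − T_C), so T_C = COP·T_H/(1 + COP).
With T_H = 304.00 K, T_C = 11.8 × 304.00/12.80 = 280.25 K.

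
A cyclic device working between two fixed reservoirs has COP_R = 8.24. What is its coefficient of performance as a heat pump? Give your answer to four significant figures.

9.240

The first law on one cycle gives Q_H = Q_C + W, so Q_H/W = Q_C/W + 1.
COP_HP = COP_R + 1 = 8.24 + 1 = 9.24.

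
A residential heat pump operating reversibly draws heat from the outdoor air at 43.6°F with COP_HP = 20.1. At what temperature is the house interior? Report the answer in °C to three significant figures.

21.1 °C

COP_HP = T_H/(T_H − T_C) rearranges to T_H = COP·T_C/(COP − 1).
With T_C = 279.59 K, T_H = 20.1 × 279.59/19.10 = 294.23 K.
Converting, 294.23 K = 21.08°C.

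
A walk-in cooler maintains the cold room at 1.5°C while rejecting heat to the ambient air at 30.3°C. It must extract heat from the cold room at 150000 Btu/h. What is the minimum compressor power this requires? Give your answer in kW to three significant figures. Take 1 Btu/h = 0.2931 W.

In absolute terms T_C = 274.65 K and T_H = 303.45 K, so ΔT = 28.80 K.
COP_Carnot = T_C/ΔT = 274.65/28.80 = 9.536.
Ẇ_min = Q̇/COP_Carnot = 150000/9.536 = 15730 Btu/h = 4.610 kW.

4.61 kW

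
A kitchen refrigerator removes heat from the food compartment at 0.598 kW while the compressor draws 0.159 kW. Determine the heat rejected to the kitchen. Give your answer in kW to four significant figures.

For a cyclic device the first law requires Q̇_H = Q̇_C + Ẇ.
Q̇_H = Q̇_C + Ẇ = 0.7570 kW.

0.7570 kW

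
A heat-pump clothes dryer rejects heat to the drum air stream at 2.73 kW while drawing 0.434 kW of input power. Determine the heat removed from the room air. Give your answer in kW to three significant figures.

2.30 kW

For a cyclic device the first law requires Q̇_H = Q̇_C + Ẇ.
Q̇_C = Q̇_H − Ẇ = 2.296 kW.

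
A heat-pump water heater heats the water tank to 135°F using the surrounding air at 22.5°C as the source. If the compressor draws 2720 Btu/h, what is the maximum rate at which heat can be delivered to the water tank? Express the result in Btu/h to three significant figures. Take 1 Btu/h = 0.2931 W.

25900 Btu/h

In absolute terms T_C = 295.65 K and T_H = 330.37 K, so ΔT = 34.72 K.
COP_Carnot = T_H/ΔT = 330.37/34.72 = 9.515.
Q̇_max = COP_Carnot × Ẇ = 9.515 × 2720 Btu/h = 25880 Btu/h.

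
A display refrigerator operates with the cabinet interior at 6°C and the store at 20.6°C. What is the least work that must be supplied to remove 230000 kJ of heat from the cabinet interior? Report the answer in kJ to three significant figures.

12000 kJ

In absolute terms T_C = 279.15 K and T_H = 293.75 K, so ΔT = 14.60 K.
The reversible limit is COP_R = T_C/ΔT = 19.12, so W_min = Q_C/COP = Q_C·ΔT/T_C.
W_min = 230000 × 14.60/279.15 = 12030 kJ.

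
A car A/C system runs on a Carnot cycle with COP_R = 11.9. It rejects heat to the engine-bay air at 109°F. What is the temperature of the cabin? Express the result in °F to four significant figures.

For a Carnot refrigerator COP_R = T_C/(T_H − T_C), so T_C = COP·T_H/(1 + COP).
With T_H = 315.93 K, T_C = 11.9 × 315.93/12.90 = 291.44 K.
Converting, 291.44 K = 64.92°F.

64.92 °F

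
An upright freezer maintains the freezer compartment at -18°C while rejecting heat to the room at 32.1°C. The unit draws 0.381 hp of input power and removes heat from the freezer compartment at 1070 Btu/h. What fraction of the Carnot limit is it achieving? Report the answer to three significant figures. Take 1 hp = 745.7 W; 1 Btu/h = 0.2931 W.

Converting, Q̇_C = 1070 Btu/h = 0.4206 hp, so COP_actual = Q̇_C/Ẇ = 0.4206/0.3810 = 1.104.
In absolute terms T_C = 255.15 K and T_H = 305.25 K, so ΔT = 50.10 K.
COP_Carnot = T_C/ΔT = 255.15/50.10 = 5.093.
η_II = COP_actual/COP_Carnot = 1.104/5.093 = 0.2167.

0.217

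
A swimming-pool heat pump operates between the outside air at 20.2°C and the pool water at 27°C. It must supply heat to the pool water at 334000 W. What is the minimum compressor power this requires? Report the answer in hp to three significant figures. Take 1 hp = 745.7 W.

In absolute terms T_C = 293.35 K and T_H = 300.15 K, so ΔT = 6.800 K.
COP_Carnot = T_H/ΔT = 300.15/6.800 = 44.14.
Ẇ_min = Q̇/COP_Carnot = 334000/44.14 = 7567 W = 10.15 hp.

10.1 hp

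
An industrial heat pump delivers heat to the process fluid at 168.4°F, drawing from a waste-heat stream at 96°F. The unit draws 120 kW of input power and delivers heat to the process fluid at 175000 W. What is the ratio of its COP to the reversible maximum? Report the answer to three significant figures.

Converting, Q̇_H = 175000 W = 175.0 kW, so COP_actual = Q̇_H/Ẇ = 175.0/120.0 = 1.458.
In absolute terms T_C = 308.71 K and T_H = 348.93 K, so ΔT = 40.22 K.
COP_Carnot = T_H/ΔT = 348.93/40.22 = 8.675.
η_II = COP_actual/COP_Carnot = 1.458/8.675 = 0.1681.

0.168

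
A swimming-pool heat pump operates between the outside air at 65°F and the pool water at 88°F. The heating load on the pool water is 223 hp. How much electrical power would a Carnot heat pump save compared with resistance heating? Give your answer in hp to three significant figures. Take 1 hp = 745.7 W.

In absolute terms T_C = 291.48 K and T_H = 304.26 K, so ΔT = 12.78 K.
COP_Carnot = T_H/ΔT = 304.26/12.78 = 23.81.
Resistance heating needs Ẇ_res = Q̇_H = 223.0 hp; the reversible heat pump needs only Ẇ_hp = Q̇_H/COP = 9.365 hp.
Saving = 223.0 − 9.365 = 213.6 hp.

214 hp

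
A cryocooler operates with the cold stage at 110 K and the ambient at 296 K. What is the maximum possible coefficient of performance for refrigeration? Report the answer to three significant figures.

The reservoir spacing is ΔT = 296 − 110 = 186.0 K.
For a reversible cycle, COP_Carnot = T_C/ΔT = 110.00/186.0 = 0.5914.

0.591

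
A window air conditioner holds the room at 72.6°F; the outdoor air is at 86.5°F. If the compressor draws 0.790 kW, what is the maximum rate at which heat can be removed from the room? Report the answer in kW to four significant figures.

30.25 kW

In absolute terms T_C = 295.71 K and T_H = 303.43 K, so ΔT = 7.722 K.
COP_Carnot = T_C/ΔT = 295.71/7.722 = 38.29.
Q̇_max = COP_Carnot × Ẇ = 38.29 × 0.7900 kW = 30.25 kW.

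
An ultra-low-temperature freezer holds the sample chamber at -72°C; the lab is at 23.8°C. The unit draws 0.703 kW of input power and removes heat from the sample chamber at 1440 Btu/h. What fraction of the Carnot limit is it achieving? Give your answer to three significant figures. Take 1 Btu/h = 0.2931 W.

Converting, Q̇_C = 1440 Btu/h = 0.4221 kW, so COP_actual = Q̇_C/Ẇ = 0.4221/0.7030 = 0.6004.
In absolute terms T_C = 201.15 K and T_H = 296.95 K, so ΔT = 95.80 K.
COP_Carnot = T_C/ΔT = 201.15/95.80 = 2.100.
η_II = COP_actual/COP_Carnot = 0.6004/2.100 = 0.2859.

0.286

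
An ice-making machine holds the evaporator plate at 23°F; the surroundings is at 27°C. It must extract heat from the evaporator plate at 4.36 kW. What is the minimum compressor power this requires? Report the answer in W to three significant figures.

In absolute terms T_C = 268.15 K and T_H = 300.15 K, so ΔT = 32.00 K.
COP_Carnot = T_C/ΔT = 268.15/32.00 = 8.380.
Ẇ_min = Q̇/COP_Carnot = 4.360/8.380 = 0.5203 kW = 520.3 W.

520 W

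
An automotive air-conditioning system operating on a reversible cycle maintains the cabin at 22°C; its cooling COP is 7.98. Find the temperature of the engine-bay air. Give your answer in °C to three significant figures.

59.0 °C

COP_R = T_C/(T_H − T_C) gives T_H − T_C = T_C/COP.
With T_C = 295.15 K, T_H = 295.15 × (1 + 1/7.98) = 332.14 K.
Converting, 332.14 K = 58.99°C.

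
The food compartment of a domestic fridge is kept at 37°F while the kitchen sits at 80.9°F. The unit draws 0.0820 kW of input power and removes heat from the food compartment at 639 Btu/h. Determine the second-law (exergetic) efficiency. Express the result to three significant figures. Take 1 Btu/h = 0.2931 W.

Converting, Q̇_C = 639.0 Btu/h = 0.1873 kW, so COP_actual = Q̇_C/Ẇ = 0.1873/0.08200 = 2.284.
In absolute terms T_C = 275.93 K and T_H = 300.32 K, so ΔT = 24.39 K.
COP_Carnot = T_C/ΔT = 275.93/24.39 = 11.31.
η_II = COP_actual/COP_Carnot = 2.284/11.31 = 0.2019.

0.202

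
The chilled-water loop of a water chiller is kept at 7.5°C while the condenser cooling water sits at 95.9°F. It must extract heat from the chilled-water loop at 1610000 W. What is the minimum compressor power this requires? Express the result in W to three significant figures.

In absolute terms T_C = 280.65 K and T_H = 308.65 K, so ΔT = 28.00 K.
COP_Carnot = T_C/ΔT = 280.65/28.00 = 10.02.
Ẇ_min = Q̇/COP_Carnot = 1610000/10.02 = 160600 W.

161000 W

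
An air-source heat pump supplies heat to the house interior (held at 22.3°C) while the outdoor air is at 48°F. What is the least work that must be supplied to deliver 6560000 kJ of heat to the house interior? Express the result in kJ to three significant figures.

298000 kJ

In absolute terms T_C = 282.04 K and T_H = 295.45 K, so ΔT = 13.41 K.
The reversible limit is COP_HP = T_H/ΔT = 22.03, so W_min = Q_H/COP = Q_H·ΔT/T_H.
W_min = 6560000 × 13.41/295.45 = 297800 kJ.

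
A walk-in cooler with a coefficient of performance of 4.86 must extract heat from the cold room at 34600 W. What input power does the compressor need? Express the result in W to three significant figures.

Ẇ = Q̇_C/COP = 34600/4.86 = 7119 W.

7120 W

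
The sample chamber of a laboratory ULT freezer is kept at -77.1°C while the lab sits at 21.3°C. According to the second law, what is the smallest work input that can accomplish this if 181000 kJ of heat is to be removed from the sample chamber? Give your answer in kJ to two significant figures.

91000 kJ

In absolute terms T_C = 196.05 K and T_H = 294.45 K, so ΔT = 98.40 K.
The reversible limit is COP_R = T_C/ΔT = 1.992, so W_min = Q_C/COP = Q_C·ΔT/T_C.
W_min = 181000 × 98.40/196.05 = 90850 kJ.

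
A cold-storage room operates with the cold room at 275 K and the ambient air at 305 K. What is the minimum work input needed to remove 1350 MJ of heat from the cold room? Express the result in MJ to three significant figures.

The reservoir spacing is ΔT = 305 − 275 = 30.00 K.
The reversible limit is COP_R = T_C/ΔT = 9.167, so W_min = Q_C/COP = Q_C·ΔT/T_C.
W_min = 1350 × 30.00/275.00 = 147.3 MJ.

147 MJ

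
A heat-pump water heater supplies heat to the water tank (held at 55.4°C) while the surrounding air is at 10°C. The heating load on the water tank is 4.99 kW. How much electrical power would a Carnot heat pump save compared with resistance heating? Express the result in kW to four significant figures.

In absolute terms T_C = 283.15 K and T_H = 328.55 K, so ΔT = 45.40 K.
COP_Carnot = T_H/ΔT = 328.55/45.40 = 7.237.
Resistance heating needs Ẇ_res = Q̇_H = 4.990 kW; the reversible heat pump needs only Ẇ_hp = Q̇_H/COP = 0.6895 kW.
Saving = 4.990 − 0.6895 = 4.300 kW.

4.300 kW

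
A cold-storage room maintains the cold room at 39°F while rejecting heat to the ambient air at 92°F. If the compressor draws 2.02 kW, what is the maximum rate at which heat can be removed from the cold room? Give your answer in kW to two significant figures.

In absolute terms T_C = 277.04 K and T_H = 306.48 K, so ΔT = 29.44 K.
COP_Carnot = T_C/ΔT = 277.04/29.44 = 9.409.
Q̇_max = COP_Carnot × Ẇ = 9.409 × 2.020 kW = 19.01 kW.

19 kW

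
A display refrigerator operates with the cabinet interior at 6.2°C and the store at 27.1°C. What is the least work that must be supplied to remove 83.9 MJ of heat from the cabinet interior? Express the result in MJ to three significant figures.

In absolute terms T_C = 279.35 K and T_H = 300.25 K, so ΔT = 20.90 K.
The reversible limit is COP_R = T_C/ΔT = 13.37, so W_min = Q_C/COP = Q_C·ΔT/T_C.
W_min = 83.90 × 20.90/279.35 = 6.277 MJ.

6.28 MJ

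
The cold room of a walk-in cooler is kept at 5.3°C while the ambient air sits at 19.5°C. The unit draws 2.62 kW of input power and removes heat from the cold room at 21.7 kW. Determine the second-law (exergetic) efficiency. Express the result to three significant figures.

COP_actual = Q̇_C/Ẇ = 21.70/2.620 = 8.282.
In absolute terms T_C = 278.45 K and T_H = 292.65 K, so ΔT = 14.20 K.
COP_Carnot = T_C/ΔT = 278.45/14.20 = 19.61.
η_II = COP_actual/COP_Carnot = 8.282/19.61 = 0.4224.

0.422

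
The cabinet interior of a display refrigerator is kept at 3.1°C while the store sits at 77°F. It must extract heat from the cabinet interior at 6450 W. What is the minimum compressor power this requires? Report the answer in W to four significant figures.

In absolute terms T_C = 276.25 K and T_H = 298.15 K, so ΔT = 21.90 K.
COP_Carnot = T_C/ΔT = 276.25/21.90 = 12.61.
Ẇ_min = Q̇/COP_Carnot = 6450/12.61 = 511.3 W.

511.3 W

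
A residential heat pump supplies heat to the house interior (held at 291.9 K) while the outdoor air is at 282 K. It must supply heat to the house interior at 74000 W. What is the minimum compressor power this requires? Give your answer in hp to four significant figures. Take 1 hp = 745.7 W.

The reservoir spacing is ΔT = 291.9 − 282 = 9.900 K.
COP_Carnot = T_H/ΔT = 291.90/9.900 = 29.48.
Ẇ_min = Q̇/COP_Carnot = 74000/29.48 = 2510 W = 3.366 hp.

3.366 hp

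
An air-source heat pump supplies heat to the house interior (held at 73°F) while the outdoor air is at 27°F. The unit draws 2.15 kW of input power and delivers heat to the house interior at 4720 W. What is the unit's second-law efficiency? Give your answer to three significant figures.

Converting, Q̇_H = 4720 W = 4.720 kW, so COP_actual = Q̇_H/Ẇ = 4.720/2.150 = 2.195.
In absolute terms T_C = 270.37 K and T_H = 295.93 K, so ΔT = 25.56 K.
COP_Carnot = T_H/ΔT = 295.93/25.56 = 11.58.
η_II = COP_actual/COP_Carnot = 2.195/11.58 = 0.1896.

0.190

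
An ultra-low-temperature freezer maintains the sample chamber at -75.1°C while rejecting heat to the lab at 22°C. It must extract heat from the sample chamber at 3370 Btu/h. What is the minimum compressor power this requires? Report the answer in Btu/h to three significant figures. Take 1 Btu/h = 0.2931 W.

1650 Btu/h

In absolute terms T_C = 198.05 K and T_H = 295.15 K, so ΔT = 97.10 K.
COP_Carnot = T_C/ΔT = 198.05/97.10 = 2.040.
Ẇ_min = Q̇/COP_Carnot = 3370/2.040 = 1652 Btu/h.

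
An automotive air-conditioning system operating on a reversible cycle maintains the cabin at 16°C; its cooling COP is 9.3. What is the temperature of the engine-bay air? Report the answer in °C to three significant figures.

47.1 °C

COP_R = T_C/(T_H − T_C) gives T_H − T_C = T_C/COP.
With T_C = 289.15 K, T_H = 289.15 × (1 + 1/9.3) = 320.24 K.
Converting, 320.24 K = 47.09°C.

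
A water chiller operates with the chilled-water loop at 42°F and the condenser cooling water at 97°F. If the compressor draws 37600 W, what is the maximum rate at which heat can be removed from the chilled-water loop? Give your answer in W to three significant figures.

In absolute terms T_C = 278.71 K and T_H = 309.26 K, so ΔT = 30.56 K.
COP_Carnot = T_C/ΔT = 278.71/30.56 = 9.121.
Q̇_max = COP_Carnot × Ẇ = 9.121 × 37600 W = 343000 W.

343000 W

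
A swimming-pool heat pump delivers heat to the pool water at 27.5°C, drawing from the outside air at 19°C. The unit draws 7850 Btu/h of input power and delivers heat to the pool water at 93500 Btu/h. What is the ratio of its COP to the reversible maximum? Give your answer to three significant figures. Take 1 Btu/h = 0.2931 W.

0.337

COP_actual = Q̇_H/Ẇ = 93500/7850 = 11.91.
In absolute terms T_C = 292.15 K and T_H = 300.65 K, so ΔT = 8.500 K.
COP_Carnot = T_H/ΔT = 300.65/8.500 = 35.37.
η_II = COP_actual/COP_Carnot = 11.91/35.37 = 0.3367.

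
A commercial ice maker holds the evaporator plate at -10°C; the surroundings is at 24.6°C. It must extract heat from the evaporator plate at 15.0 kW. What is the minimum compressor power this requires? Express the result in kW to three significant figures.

In absolute terms T_C = 263.15 K and T_H = 297.75 K, so ΔT = 34.60 K.
COP_Carnot = T_C/ΔT = 263.15/34.60 = 7.605.
Ẇ_min = Q̇/COP_Carnot = 15.00/7.605 = 1.972 kW.

1.97 kW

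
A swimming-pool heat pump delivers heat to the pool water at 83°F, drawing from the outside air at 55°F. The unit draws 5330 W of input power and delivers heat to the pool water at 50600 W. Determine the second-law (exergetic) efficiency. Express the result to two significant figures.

0.49

COP_actual = Q̇_H/Ẇ = 50600/5330 = 9.493.
In absolute terms T_C = 285.93 K and T_H = 301.48 K, so ΔT = 15.56 K.
COP_Carnot = T_H/ΔT = 301.48/15.56 = 19.38.
η_II = COP_actual/COP_Carnot = 9.493/19.38 = 0.4898.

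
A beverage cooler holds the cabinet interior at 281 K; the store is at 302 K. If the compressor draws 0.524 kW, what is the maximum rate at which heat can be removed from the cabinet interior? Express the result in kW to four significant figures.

The reservoir spacing is ΔT = 302 − 281 = 21.00 K.
COP_Carnot = T_C/ΔT = 281.00/21.00 = 13.38.
Q̇_max = COP_Carnot × Ẇ = 13.38 × 0.5240 kW = 7.012 kW.

7.012 kW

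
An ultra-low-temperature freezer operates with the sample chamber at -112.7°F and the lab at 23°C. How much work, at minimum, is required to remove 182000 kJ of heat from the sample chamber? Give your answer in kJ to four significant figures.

97620 kJ

In absolute terms T_C = 192.76 K and T_H = 296.15 K, so ΔT = 103.4 K.
The reversible limit is COP_R = T_C/ΔT = 1.864, so W_min = Q_C/COP = Q_C·ΔT/T_C.
W_min = 182000 × 103.4/192.76 = 97620 kJ.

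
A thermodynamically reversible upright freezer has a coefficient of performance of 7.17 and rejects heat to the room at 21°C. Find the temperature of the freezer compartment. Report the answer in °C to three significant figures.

-15.0 °C

For a Carnot refrigerator COP_R = T_C/(T_H − T_C), so T_C = COP·T_H/(1 + COP).
With T_H = 294.15 K, T_C = 7.17 × 294.15/8.170 = 258.15 K.
Converting, 258.15 K = -15.00°C.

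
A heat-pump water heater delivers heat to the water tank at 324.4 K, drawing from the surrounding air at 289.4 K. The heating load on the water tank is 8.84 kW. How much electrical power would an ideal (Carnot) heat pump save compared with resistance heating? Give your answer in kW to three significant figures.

7.89 kW

The reservoir spacing is ΔT = 324.4 − 289.4 = 35.00 K.
COP_Carnot = T_H/ΔT = 324.40/35.00 = 9.269.
Resistance heating needs Ẇ_res = Q̇_H = 8.840 kW; the reversible heat pump needs only Ẇ_hp = Q̇_H/COP = 0.9538 kW.
Saving = 8.840 − 0.9538 = 7.886 kW.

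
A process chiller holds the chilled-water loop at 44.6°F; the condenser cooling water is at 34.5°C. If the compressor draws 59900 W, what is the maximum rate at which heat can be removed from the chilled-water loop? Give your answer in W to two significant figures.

In absolute terms T_C = 280.15 K and T_H = 307.65 K, so ΔT = 27.50 K.
COP_Carnot = T_C/ΔT = 280.15/27.50 = 10.19.
Q̇_max = COP_Carnot × Ẇ = 10.19 × 59900 W = 610200 W.

610000 W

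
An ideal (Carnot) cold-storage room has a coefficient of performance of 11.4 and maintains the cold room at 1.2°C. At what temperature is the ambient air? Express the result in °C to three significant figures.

COP_R = T_C/(T_H − T_C) gives T_H − T_C = T_C/COP.
With T_C = 274.35 K, T_H = 274.35 × (1 + 1/11.4) = 298.42 K.
Converting, 298.42 K = 25.27°C.

25.3 °C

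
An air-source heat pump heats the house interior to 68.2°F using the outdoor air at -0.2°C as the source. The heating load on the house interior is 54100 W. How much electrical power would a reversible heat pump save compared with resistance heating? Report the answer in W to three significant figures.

50400 W

In absolute terms T_C = 272.95 K and T_H = 293.26 K, so ΔT = 20.31 K.
COP_Carnot = T_H/ΔT = 293.26/20.31 = 14.44.
Resistance heating needs Ẇ_res = Q̇_H = 54100 W; the reversible heat pump needs only Ẇ_hp = Q̇_H/COP = 3747 W.
Saving = 54100 − 3747 = 50350 W.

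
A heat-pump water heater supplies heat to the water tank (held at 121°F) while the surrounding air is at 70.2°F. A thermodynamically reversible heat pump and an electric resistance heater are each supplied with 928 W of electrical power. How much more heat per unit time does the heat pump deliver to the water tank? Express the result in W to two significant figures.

9700 W

In absolute terms T_C = 294.37 K and T_H = 322.59 K, so ΔT = 28.22 K.
COP_Carnot = T_H/ΔT = 322.59/28.22 = 11.43.
The heat pump delivers Q̇_H = COP × Ẇ = 10610 W; the resistance heater delivers Ẇ = 928.0 W.
Extra = (COP − 1)·Ẇ = 9680 W.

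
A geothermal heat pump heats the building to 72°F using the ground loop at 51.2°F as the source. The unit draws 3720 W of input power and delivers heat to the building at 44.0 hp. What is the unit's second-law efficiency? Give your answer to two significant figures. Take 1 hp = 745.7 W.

Converting, Q̇_H = 44.00 hp = 32810 W, so COP_actual = Q̇_H/Ẇ = 32810/3720 = 8.820.
In absolute terms T_C = 283.82 K and T_H = 295.37 K, so ΔT = 11.56 K.
COP_Carnot = T_H/ΔT = 295.37/11.56 = 25.56.
η_II = COP_actual/COP_Carnot = 8.820/25.56 = 0.3451.

0.35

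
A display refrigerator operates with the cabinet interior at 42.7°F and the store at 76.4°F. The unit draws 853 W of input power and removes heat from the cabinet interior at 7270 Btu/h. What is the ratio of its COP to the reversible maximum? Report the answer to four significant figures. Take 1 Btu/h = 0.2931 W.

0.1676

Converting, Q̇_C = 7270 Btu/h = 2131 W, so COP_actual = Q̇_C/Ẇ = 2131/853.0 = 2.498.
In absolute terms T_C = 279.09 K and T_H = 297.82 K, so ΔT = 18.72 K.
COP_Carnot = T_C/ΔT = 279.09/18.72 = 14.91.
η_II = COP_actual/COP_Carnot = 2.498/14.91 = 0.1676.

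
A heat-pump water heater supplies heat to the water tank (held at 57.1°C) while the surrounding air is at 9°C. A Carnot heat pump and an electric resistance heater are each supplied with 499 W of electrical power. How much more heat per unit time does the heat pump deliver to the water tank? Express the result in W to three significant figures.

2930 W

In absolute terms T_C = 282.15 K and T_H = 330.25 K, so ΔT = 48.10 K.
COP_Carnot = T_H/ΔT = 330.25/48.10 = 6.866.
The heat pump delivers Q̇_H = COP × Ẇ = 3426 W; the resistance heater delivers Ẇ = 499.0 W.
Extra = (COP − 1)·Ẇ = 2927 W.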